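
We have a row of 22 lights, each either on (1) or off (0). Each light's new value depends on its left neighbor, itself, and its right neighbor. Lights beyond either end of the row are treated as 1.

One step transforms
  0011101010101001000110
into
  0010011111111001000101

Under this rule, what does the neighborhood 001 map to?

0

At position 1 the neighborhood is 001; the next row has 0 there.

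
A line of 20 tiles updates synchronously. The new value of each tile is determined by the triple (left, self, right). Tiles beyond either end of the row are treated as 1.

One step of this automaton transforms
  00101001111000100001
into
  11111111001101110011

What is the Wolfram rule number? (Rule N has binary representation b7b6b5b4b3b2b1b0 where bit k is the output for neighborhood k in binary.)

126

position 8: 111 → 0  (bit 7 = 0)
position 10: 110 → 1  (bit 6 = 1)
position 3: 101 → 1  (bit 5 = 1)
position 0: 100 → 1  (bit 4 = 1)
position 7: 011 → 1  (bit 3 = 1)
position 2: 010 → 1  (bit 2 = 1)
position 1: 001 → 1  (bit 1 = 1)
position 12: 000 → 0  (bit 0 = 0)
bits b7..b0 = 01111110 = 126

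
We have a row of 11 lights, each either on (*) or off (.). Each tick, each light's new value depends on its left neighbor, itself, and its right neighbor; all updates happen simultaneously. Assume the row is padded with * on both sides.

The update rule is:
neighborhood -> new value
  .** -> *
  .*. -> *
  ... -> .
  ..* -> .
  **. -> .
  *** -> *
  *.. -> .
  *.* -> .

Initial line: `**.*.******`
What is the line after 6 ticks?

tick 1: *..*.******
tick 2: ...*.******
tick 3: ...*.******  (fixed point — unchanged through tick 6)

...*.******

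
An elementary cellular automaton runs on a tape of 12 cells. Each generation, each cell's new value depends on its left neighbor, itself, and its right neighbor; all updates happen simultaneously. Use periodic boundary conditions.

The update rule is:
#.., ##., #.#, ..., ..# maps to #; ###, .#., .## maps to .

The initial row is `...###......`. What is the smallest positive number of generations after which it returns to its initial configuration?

24

generation 1: ###..#######
generation 2: ..###.......
generation 3: ##..########
generation 4: .###........
generation 5: #..#########
generation 6: ###.........
generation 7: ..##########
generation 8: ##.........#
generation 9: .##########.
generation 10: #.........##
generation 11: ##########..
generation 12: .........###
generation 13: #########..#
generation 14: ........###.
generation 15: ########..##
generation 16: .......###..
generation 17: #######..###
generation 18: ......###...
generation 19: ######..####
generation 20: .....###....
generation 21: #####..#####
generation 22: ....###.....
generation 23: ####..######
generation 24: ...###......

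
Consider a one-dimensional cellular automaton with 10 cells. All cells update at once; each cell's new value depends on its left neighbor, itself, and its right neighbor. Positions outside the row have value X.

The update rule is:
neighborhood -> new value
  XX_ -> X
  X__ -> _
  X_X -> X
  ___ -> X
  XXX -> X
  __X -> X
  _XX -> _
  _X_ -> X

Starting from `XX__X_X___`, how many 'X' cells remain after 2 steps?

8

XX_XXXX_XX
XXX_XXXX_X
count of X: 8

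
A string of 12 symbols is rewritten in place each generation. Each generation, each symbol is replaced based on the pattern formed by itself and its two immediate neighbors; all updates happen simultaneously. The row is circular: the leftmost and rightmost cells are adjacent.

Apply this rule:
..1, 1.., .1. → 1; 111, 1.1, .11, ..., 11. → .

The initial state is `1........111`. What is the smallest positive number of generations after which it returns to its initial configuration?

5

.1......1...
111....111..
...1..1...11
1.111111.1..
1........111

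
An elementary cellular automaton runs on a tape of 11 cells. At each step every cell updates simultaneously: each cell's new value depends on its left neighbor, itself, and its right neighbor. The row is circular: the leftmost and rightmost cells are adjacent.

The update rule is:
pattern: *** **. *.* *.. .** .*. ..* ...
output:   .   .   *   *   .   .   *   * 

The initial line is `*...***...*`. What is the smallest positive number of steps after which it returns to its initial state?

2

step 1: .***...***.
step 2: *...***...*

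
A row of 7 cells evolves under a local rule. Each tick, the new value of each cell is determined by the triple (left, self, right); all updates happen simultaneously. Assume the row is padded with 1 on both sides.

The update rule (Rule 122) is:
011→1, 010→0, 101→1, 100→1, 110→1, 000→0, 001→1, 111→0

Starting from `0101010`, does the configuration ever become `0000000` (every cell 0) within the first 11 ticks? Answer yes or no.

1010101
1101011
0110110
1111111
0000000
all cells are 0 at tick 5

yes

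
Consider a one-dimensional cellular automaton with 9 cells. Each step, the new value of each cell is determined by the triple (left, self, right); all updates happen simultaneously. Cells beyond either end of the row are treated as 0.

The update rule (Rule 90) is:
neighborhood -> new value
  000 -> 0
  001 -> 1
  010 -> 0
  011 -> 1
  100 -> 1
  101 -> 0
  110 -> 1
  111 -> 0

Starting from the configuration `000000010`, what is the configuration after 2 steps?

000000101
000001000

000001000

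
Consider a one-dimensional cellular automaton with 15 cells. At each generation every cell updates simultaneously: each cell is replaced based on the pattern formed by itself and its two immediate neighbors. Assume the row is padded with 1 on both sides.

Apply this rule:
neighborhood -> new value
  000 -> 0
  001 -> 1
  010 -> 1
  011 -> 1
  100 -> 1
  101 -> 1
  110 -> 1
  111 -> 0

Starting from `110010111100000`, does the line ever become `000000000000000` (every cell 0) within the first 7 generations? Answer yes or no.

011111100110001
110000111111011
011001100001110
111111110011011
000000011111110
100000110000011
110001111000110
generation 7 is 110001111000110, still not uniform 0

no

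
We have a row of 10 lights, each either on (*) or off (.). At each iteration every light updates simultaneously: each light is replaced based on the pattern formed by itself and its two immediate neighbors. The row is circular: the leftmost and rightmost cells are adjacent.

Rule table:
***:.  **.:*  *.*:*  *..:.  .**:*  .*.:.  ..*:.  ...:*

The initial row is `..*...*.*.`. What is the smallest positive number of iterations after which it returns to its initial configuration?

6

iteration 1: *...*..*..
iteration 2: ..*.......
iteration 3: *...******
iteration 4: *.*.*.....
iteration 5: .*.*..***.
iteration 6: ..*...*.*.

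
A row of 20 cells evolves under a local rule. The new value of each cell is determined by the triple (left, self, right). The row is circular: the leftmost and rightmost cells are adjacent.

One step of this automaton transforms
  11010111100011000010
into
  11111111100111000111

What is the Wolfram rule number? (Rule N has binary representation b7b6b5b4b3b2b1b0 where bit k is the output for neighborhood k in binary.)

position 6: 111 → 1  (bit 7 = 1)
position 1: 110 → 1  (bit 6 = 1)
position 2: 101 → 1  (bit 5 = 1)
position 9: 100 → 0  (bit 4 = 0)
position 0: 011 → 1  (bit 3 = 1)
position 3: 010 → 1  (bit 2 = 1)
position 11: 001 → 1  (bit 1 = 1)
position 10: 000 → 0  (bit 0 = 0)
bits b7..b0 = 11101110 = 238

238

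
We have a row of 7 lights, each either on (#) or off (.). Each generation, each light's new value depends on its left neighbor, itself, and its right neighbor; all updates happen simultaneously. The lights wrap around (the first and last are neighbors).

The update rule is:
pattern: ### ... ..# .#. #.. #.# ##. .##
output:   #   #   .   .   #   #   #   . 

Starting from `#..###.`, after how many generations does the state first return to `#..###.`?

generation 1: .#..###
generation 2: #.#..##
generation 3: ##.#..#
generation 4: ###.#..
generation 5: .###.#.
generation 6: ..###.#
generation 7: #..###.

7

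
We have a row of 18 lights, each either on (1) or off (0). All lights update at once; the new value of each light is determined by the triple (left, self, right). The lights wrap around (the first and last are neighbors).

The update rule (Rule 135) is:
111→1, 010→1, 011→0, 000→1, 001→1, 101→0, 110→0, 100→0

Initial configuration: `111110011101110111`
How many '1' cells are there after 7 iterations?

iteration 1: 111100101000100011
iteration 2: 111001101011101101
iteration 3: 110010001001000000
iteration 4: 000110111011011111
iteration 5: 011000010000001110
iteration 6: 100011110111110100
iteration 7: 101101100011100101
count of 1: 10

10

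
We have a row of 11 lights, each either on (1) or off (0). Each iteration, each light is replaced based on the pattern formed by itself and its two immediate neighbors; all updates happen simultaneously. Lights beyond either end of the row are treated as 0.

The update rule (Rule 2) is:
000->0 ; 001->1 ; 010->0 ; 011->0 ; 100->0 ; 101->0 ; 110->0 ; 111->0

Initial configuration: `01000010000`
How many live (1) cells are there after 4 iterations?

1

10000100000
00001000000
00010000000
00100000000
count of 1: 1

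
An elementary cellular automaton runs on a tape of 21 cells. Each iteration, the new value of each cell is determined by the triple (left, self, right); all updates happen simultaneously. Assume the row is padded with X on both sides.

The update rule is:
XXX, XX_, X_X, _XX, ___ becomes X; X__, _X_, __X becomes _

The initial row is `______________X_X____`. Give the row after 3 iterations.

XXXXXXXXXXXXX_XXX_XXX

iteration 1: _XXXXXXXXXXXX__X__XX_
iteration 2: XXXXXXXXXXXXX_____XXX
iteration 3: XXXXXXXXXXXXX_XXX_XXX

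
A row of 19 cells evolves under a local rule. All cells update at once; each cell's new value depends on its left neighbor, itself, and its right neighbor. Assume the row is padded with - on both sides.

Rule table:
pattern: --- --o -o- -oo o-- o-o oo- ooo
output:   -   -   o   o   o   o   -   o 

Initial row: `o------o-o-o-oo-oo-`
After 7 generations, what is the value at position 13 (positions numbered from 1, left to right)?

oo-----ooooooo-oo-o
o-o----oooooo-oo-oo
oooo---ooooo-oo-oo-
ooo-o--oooo-oo-oo-o
oo-ooo-ooo-oo-oo-oo
o-ooo-ooo-oo-oo-oo-
oooo-ooo-oo-oo-oo-o
position 13 holds o

o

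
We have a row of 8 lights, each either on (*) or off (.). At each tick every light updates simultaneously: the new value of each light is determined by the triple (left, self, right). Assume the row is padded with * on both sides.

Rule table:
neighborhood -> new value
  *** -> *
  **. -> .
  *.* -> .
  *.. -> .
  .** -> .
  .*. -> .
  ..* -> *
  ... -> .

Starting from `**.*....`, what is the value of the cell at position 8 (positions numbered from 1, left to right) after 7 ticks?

tick 1: *......*
tick 2: ......*.
tick 3: .....*..
tick 4: ....*..*
tick 5: ...*..*.
tick 6: ..*..*..
tick 7: .*..*..*
position 8 holds *

*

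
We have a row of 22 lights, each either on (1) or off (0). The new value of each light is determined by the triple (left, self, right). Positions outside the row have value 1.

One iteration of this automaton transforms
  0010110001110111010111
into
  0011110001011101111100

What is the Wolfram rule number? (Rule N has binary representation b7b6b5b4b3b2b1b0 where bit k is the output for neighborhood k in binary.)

position 10: 111 → 0  (bit 7 = 0)
position 5: 110 → 1  (bit 6 = 1)
position 3: 101 → 1  (bit 5 = 1)
position 0: 100 → 0  (bit 4 = 0)
position 4: 011 → 1  (bit 3 = 1)
position 2: 010 → 1  (bit 2 = 1)
position 1: 001 → 0  (bit 1 = 0)
position 7: 000 → 0  (bit 0 = 0)
bits b7..b0 = 01101100 = 108

108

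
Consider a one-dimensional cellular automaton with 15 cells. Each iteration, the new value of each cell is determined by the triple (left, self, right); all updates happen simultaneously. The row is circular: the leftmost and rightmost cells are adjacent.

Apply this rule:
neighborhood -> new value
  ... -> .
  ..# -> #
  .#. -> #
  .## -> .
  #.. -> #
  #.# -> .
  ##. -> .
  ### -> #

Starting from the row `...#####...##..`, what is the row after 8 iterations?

..#.###.#.#..#.
.##..#..#.#####
...######..###.
..#.####.##.#.#
###..##.....#.#
##.##..#...##..
.....####.#..##
#...#.##..###..

#...#.##..###..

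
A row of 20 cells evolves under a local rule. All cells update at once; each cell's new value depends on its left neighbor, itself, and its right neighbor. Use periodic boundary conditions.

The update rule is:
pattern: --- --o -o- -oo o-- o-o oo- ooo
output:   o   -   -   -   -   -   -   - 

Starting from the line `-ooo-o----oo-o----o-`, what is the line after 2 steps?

-------oo------oo---
oooooo----oooo----oo

oooooo----oooo----oo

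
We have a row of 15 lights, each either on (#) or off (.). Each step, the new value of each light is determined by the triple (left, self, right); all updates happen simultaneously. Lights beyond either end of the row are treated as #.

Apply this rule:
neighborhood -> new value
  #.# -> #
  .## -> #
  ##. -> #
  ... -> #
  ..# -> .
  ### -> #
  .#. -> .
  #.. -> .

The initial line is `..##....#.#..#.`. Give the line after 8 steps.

..#############

..##.##..#....#
..#####....##.#
..#####.##.####
..#############
..#############  (fixed point — unchanged through step 8)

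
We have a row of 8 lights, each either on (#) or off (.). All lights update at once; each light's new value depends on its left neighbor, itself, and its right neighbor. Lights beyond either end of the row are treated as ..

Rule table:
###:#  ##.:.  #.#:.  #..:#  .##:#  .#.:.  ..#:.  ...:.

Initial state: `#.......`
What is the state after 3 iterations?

...#....

.#......
..#.....
...#....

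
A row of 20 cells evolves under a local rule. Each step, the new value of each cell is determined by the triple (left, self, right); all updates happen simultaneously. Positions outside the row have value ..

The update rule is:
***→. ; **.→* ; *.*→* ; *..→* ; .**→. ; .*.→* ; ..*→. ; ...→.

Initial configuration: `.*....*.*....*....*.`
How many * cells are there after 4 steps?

7

.**...****...**...**
..**.....**...**...*
...**.....**...**..*
....**.....**...**.*
count of *: 7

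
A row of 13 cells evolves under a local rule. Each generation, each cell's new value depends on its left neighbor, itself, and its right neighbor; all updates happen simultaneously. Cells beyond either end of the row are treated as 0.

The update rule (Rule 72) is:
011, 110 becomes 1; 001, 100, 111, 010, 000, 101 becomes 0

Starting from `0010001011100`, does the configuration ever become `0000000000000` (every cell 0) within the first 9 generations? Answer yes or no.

yes

generation 1: 0000000010100
generation 2: 0000000000000
all cells are 0 at generation 2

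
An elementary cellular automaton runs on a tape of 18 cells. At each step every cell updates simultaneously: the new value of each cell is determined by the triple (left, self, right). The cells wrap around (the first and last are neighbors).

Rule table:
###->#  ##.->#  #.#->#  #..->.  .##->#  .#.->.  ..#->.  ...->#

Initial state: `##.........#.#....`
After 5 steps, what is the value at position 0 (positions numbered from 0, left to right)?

step 1: ##.#######..#..##.
step 2: ##########.....###
step 3: ##########.###.###
step 4: ##################
step 5: ##################
position 0 holds #

#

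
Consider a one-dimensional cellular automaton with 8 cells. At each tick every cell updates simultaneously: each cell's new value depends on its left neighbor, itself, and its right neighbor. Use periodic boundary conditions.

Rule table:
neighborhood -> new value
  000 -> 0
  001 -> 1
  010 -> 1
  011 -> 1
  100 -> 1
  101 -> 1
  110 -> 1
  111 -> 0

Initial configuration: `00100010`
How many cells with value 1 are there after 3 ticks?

01110111
11011101
01110111
count of 1: 6

6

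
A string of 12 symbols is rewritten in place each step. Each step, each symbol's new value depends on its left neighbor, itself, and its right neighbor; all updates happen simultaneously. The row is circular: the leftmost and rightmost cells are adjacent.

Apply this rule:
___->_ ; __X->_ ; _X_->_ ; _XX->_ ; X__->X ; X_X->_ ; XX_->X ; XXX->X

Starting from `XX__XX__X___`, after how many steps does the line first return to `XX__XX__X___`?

12

_XX__XX__X__
__XX__XX__X_
___XX__XX__X
X___XX__XX__
_X___XX__XX_
__X___XX__XX
X__X___XX__X
XX__X___XX__
_XX__X___XX_
__XX__X___XX
X__XX__X___X
XX__XX__X___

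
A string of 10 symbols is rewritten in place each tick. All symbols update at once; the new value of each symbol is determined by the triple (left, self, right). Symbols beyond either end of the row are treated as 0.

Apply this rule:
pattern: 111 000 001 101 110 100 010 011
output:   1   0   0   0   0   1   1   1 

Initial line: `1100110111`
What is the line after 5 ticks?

tick 1: 1010100110
tick 2: 1010110101
tick 3: 1010100101
tick 4: 1010110101  (repeats tick 2; period 2)
tick 5: 1010100101

1010100101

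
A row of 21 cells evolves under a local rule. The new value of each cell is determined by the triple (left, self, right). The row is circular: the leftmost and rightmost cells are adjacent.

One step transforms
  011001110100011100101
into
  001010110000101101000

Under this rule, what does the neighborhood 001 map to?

1

At position 4 the neighborhood is 001; the next row has 1 there.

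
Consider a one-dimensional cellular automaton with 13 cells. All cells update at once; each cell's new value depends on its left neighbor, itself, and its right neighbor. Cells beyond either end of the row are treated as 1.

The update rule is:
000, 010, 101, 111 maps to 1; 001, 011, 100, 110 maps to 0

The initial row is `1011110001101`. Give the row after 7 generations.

generation 1: 0101100100010
generation 2: 1110000101011
generation 3: 1100110111101
generation 4: 1000001011010
generation 5: 0011101100111
generation 6: 0001010000011
generation 7: 0101110111001

0101110111001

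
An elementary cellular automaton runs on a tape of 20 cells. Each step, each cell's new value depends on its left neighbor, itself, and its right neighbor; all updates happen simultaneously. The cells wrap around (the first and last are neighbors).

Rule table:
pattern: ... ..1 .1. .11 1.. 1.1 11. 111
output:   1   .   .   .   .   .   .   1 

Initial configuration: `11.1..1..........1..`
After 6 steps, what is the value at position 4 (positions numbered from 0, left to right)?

.

........11111111....
1111111..111111..111
111111....1111....11
11111..11..11..11..1
1111................
.11..11111111111111.
position 4 holds .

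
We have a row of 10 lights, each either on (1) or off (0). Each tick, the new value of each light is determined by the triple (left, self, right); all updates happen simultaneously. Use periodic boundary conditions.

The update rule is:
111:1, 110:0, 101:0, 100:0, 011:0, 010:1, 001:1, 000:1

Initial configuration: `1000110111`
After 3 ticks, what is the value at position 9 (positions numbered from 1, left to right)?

tick 1: 0011000011
tick 2: 0100011100
tick 3: 1101101001
position 9 holds 0

0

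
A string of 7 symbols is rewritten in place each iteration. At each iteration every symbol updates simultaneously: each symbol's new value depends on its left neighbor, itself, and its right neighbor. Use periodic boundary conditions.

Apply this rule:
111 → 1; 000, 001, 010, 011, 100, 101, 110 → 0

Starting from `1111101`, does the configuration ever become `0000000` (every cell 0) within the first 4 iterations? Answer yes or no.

yes

1111000
0110000
0000000
all cells are 0 at iteration 3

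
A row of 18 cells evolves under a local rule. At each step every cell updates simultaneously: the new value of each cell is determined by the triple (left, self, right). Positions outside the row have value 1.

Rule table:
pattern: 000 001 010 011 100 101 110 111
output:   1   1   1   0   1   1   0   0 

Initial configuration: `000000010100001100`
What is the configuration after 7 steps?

step 1: 111111111111110011
step 2: 000000000000001100
step 3: 111111111111110011  (repeats step 1; period 2)
step 7: 111111111111110011

111111111111110011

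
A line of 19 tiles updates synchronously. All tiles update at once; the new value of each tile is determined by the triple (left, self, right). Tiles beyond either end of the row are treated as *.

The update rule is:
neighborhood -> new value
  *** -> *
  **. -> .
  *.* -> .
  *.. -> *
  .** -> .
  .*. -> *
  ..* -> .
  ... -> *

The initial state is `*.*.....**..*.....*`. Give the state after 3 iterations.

.*..*.....**..*..*.

..*****...*.*****..
*..***.**.*..***.*.
.*..*.....**..*..*.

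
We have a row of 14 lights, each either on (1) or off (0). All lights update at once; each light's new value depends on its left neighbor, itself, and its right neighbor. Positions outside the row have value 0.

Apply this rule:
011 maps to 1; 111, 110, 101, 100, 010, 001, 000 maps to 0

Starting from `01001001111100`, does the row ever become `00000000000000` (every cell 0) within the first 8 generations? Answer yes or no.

00000001000000
00000000000000
all cells are 0 at generation 2

yes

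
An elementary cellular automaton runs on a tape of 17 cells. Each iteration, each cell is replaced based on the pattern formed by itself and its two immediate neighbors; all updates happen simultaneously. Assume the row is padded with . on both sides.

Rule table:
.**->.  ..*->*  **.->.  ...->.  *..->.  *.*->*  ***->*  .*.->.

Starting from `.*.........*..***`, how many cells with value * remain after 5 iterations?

*.........*..*.*.
.........*..*.*..
........*..*.*...
.......*..*.*....
......*..*.*.....
count of *: 3

3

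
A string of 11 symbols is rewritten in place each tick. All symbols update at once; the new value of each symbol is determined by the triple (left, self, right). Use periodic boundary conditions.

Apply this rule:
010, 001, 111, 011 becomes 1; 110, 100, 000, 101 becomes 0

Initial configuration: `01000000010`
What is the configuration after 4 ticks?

11000000110
10000001100
10000011001
00000110011

00000110011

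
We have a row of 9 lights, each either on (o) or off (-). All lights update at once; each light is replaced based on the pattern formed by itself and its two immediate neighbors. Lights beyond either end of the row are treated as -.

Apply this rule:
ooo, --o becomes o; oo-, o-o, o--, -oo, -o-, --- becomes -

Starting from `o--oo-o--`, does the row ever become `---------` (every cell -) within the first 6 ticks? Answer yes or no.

yes

--o------
-o-------
o--------
---------
all cells are - at tick 4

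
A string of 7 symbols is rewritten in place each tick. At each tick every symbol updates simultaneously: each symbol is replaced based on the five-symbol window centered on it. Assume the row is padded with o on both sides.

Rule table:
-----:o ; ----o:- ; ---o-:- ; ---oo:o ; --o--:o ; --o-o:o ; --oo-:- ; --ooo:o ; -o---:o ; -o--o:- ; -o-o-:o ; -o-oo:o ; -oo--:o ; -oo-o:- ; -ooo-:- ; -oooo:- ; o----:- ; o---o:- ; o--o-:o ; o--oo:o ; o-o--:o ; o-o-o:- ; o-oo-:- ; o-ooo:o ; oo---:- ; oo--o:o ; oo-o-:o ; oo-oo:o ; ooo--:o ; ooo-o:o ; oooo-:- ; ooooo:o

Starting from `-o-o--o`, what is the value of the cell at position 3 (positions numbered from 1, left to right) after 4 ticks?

o-oo-oo
oo--oo-
-ooo--o
oo-oooo
position 3 holds -

-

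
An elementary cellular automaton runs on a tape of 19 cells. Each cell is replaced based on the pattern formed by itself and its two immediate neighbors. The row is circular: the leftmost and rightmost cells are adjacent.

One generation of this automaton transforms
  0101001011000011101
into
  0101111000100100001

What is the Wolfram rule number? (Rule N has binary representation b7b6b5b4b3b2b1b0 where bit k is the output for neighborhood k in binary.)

22

position 15: 111 → 0  (bit 7 = 0)
position 9: 110 → 0  (bit 6 = 0)
position 0: 101 → 0  (bit 5 = 0)
position 4: 100 → 1  (bit 4 = 1)
position 8: 011 → 0  (bit 3 = 0)
position 1: 010 → 1  (bit 2 = 1)
position 5: 001 → 1  (bit 1 = 1)
position 11: 000 → 0  (bit 0 = 0)
bits b7..b0 = 00010110 = 22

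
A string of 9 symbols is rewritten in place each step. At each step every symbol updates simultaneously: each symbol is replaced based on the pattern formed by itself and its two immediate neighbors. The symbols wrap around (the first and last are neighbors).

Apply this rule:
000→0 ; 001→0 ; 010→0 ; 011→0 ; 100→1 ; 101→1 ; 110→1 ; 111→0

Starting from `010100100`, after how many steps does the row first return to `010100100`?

9

001010010
000101001
100010100
010001010
001000101
100100010
010010001
101001000
010100100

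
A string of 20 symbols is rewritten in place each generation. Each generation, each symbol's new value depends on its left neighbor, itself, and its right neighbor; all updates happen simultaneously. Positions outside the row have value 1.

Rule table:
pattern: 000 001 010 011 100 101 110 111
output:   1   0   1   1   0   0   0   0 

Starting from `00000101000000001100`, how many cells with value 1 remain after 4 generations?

8

01110101011111101000
01000101010000001010
01010101010111101010
01010101010100001010
count of 1: 8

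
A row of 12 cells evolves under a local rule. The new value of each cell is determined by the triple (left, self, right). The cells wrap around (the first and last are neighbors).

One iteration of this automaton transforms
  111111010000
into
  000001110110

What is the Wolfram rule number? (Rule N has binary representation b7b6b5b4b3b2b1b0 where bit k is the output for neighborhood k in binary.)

position 1: 111 → 0  (bit 7 = 0)
position 5: 110 → 1  (bit 6 = 1)
position 6: 101 → 1  (bit 5 = 1)
position 8: 100 → 0  (bit 4 = 0)
position 0: 011 → 0  (bit 3 = 0)
position 7: 010 → 1  (bit 2 = 1)
position 11: 001 → 0  (bit 1 = 0)
position 9: 000 → 1  (bit 0 = 1)
bits b7..b0 = 01100101 = 101

101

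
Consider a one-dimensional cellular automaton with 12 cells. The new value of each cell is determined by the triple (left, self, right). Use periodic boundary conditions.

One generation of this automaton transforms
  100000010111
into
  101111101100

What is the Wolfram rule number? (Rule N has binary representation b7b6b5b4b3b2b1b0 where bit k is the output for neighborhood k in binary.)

107

position 10: 111 → 0  (bit 7 = 0)
position 0: 110 → 1  (bit 6 = 1)
position 8: 101 → 1  (bit 5 = 1)
position 1: 100 → 0  (bit 4 = 0)
position 9: 011 → 1  (bit 3 = 1)
position 7: 010 → 0  (bit 2 = 0)
position 6: 001 → 1  (bit 1 = 1)
position 2: 000 → 1  (bit 0 = 1)
bits b7..b0 = 01101011 = 107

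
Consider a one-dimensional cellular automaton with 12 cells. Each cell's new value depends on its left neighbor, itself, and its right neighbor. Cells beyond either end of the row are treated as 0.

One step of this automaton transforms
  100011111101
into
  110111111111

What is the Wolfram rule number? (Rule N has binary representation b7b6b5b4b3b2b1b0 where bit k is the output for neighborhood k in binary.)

position 5: 111 → 1  (bit 7 = 1)
position 9: 110 → 1  (bit 6 = 1)
position 10: 101 → 1  (bit 5 = 1)
position 1: 100 → 1  (bit 4 = 1)
position 4: 011 → 1  (bit 3 = 1)
position 0: 010 → 1  (bit 2 = 1)
position 3: 001 → 1  (bit 1 = 1)
position 2: 000 → 0  (bit 0 = 0)
bits b7..b0 = 11111110 = 254

254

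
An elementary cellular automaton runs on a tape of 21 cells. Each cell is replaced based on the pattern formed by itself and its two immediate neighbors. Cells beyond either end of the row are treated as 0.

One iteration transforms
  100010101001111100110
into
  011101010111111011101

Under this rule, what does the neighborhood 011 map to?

At position 11 the neighborhood is 011; the next row has 1 there.

1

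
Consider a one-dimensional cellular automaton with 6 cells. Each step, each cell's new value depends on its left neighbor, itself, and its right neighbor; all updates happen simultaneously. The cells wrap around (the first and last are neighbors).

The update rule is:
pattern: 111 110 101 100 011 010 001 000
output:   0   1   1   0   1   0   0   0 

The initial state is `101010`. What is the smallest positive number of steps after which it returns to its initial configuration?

2

step 1: 010101
step 2: 101010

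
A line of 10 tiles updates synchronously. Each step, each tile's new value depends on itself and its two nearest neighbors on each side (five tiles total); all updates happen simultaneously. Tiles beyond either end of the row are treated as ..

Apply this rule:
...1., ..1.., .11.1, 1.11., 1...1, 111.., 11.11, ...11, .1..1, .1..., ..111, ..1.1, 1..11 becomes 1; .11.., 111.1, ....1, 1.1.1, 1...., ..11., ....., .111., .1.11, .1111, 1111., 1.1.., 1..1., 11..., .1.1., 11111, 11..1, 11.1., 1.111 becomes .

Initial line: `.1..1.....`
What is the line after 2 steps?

1..11.....

step 1: 111.11....
step 2: 1..11.....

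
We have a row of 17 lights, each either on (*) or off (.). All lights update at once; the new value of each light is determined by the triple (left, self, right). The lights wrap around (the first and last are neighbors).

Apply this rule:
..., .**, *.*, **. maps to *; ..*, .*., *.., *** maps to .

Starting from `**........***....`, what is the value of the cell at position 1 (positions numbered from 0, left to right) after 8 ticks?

.

**.******.*.*.**.
****....**.*.****
...*.**.***.**...
**..*****.****.**
.*..*...***..***.
......*.*.*..*.*.
*****..*.*....*..
*...*...*..**....
position 1 holds .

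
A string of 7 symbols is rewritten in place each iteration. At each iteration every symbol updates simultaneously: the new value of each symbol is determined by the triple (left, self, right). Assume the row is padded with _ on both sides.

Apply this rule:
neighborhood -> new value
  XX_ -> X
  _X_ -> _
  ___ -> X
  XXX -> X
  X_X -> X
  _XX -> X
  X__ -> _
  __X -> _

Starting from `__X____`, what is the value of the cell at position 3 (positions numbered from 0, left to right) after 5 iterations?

X___XXX
__X_XXX
X__XXXX
___XXXX
XX_XXXX
position 3 holds X

X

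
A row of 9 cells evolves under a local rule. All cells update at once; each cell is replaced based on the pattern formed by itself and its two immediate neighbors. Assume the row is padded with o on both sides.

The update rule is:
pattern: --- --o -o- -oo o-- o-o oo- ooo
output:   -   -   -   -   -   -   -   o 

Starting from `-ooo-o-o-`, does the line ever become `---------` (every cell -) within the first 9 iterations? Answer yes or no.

yes

iteration 1: --o------
iteration 2: ---------
all cells are - at iteration 2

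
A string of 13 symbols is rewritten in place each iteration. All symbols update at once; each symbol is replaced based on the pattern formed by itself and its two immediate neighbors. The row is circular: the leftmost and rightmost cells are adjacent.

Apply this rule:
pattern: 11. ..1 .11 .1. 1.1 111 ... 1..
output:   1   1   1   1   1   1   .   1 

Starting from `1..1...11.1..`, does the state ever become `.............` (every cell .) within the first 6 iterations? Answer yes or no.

no

iteration 1: 11111.1111111
iteration 2: 1111111111111
iteration 3: 1111111111111  (fixed point — unchanged through iteration 6)
iteration 6 is 1111111111111, still not uniform .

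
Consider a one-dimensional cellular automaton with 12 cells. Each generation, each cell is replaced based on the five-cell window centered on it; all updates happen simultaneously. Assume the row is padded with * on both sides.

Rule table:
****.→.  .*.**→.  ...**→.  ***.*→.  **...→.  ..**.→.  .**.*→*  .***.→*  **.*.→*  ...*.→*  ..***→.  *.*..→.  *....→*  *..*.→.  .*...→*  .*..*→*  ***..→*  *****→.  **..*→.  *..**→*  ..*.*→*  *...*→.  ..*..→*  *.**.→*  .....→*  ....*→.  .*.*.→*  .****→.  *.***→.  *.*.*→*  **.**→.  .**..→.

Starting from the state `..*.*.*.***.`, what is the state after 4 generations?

..**....*...

generation 1: ..*****..*..
generation 2: .*....*..***
generation 3: *.**.****...
generation 4: ..**....*...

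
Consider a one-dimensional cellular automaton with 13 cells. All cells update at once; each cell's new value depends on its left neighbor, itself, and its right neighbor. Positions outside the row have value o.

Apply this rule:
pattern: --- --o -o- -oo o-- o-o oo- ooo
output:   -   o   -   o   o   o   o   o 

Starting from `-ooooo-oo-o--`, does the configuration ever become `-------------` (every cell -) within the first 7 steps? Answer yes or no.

oooooooooo-oo
ooooooooooooo
ooooooooooooo  (fixed point — unchanged through step 7)
step 7 is ooooooooooooo, still not uniform -

no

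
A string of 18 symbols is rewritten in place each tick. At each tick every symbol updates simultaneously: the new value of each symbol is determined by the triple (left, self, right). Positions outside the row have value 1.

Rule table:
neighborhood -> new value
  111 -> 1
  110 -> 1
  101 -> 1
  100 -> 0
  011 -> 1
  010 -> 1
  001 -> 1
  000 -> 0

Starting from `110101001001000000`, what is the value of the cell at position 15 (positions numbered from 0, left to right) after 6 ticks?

1

111111011011000001
111111111111000011
111111111111000111
111111111111001111
111111111111011111
111111111111111111
position 15 holds 1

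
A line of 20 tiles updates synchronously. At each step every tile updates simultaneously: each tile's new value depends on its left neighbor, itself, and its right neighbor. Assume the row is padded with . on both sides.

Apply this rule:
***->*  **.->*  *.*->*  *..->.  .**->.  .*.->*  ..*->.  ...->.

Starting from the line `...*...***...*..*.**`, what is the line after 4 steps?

...*.....*...*.....*

...*....**...*..**.*
...*.....*...*...***
...*.....*...*....**
...*.....*...*.....*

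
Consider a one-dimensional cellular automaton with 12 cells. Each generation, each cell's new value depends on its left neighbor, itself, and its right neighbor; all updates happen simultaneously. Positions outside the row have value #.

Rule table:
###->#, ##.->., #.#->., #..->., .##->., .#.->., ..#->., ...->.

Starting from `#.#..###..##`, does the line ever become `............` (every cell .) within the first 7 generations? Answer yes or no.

generation 1: ......#....#
generation 2: ............
all cells are . at generation 2

yes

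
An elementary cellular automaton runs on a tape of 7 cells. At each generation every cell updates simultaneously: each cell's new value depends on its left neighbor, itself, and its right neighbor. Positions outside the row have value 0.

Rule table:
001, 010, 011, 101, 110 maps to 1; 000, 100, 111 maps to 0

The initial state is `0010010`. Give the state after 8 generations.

generation 1: 0110110
generation 2: 1111110
generation 3: 1000010
generation 4: 1000110
generation 5: 1001110
generation 6: 1011010
generation 7: 1111110  (repeats generation 2; period 5)
generation 8: 1000010

1000010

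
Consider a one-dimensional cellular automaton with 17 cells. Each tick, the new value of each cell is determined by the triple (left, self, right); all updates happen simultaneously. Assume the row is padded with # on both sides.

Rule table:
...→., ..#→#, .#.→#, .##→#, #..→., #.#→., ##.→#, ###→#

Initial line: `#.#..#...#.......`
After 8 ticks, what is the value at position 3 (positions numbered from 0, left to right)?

#.#.##..##......#
#.#.##.###.....##
#.#.##.###....###
#.#.##.###...####
#.#.##.###..#####
#.#.##.###.######
#.#.##.###.######  (fixed point — unchanged through tick 8)
position 3 holds .

.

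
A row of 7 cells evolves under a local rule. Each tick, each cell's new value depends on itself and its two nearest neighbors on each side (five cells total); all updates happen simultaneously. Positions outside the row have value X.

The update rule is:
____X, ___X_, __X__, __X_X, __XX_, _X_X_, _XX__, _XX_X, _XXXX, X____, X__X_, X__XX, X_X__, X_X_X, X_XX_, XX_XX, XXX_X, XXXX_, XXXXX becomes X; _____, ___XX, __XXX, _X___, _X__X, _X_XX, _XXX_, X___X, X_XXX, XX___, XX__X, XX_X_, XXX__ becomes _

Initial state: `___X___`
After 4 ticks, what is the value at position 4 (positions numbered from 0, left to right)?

__XX___
_XXX___
X______
__X__X_
position 4 holds _

_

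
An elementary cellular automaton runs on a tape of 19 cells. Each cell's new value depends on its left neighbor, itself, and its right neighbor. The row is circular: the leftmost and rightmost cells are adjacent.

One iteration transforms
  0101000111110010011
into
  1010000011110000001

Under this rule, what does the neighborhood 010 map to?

At position 1 the neighborhood is 010; the next row has 0 there.

0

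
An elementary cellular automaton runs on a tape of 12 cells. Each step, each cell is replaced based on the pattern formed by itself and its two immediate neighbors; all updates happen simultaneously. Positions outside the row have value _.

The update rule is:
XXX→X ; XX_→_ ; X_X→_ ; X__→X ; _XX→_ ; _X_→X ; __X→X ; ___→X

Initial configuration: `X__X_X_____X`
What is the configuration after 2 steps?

step 1: XXXX_XXXXXXX
step 2: _XX___XXXXX_

_XX___XXXXX_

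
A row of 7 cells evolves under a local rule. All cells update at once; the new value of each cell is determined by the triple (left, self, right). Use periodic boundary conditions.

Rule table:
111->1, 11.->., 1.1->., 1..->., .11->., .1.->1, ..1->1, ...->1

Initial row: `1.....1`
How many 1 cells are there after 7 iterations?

1

..1111.
11.11..
......1
.111111
..1111.  (repeats iteration 1; period 4)
iteration 7: ......1
count of 1: 1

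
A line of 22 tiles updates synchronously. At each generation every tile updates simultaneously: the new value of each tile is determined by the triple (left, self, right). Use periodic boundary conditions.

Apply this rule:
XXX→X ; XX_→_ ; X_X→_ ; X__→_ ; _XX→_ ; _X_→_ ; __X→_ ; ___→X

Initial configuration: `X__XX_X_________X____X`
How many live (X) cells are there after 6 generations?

________XXXXXXX___XX__
XXXXXXX__XXXXX__X____X
XXXXXX____XXX_____XX__
_XXXX__XX__X__XXX_____
__XX___________X__XXXX
_____XXXXXXXXX_____XX_
count of X: 11

11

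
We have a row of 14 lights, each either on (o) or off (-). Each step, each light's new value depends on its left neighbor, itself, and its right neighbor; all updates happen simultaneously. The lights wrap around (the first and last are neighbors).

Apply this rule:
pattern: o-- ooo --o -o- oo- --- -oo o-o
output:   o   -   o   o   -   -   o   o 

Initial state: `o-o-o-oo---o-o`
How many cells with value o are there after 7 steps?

-oooooo-o-oooo
oo-----oooo---
o-o---oo---o-o
-ooo-oo-o-oooo
oo--oo-oooo---
o-ooo-oo---o-o
-oo--oo-o-oooo
count of o: 9

9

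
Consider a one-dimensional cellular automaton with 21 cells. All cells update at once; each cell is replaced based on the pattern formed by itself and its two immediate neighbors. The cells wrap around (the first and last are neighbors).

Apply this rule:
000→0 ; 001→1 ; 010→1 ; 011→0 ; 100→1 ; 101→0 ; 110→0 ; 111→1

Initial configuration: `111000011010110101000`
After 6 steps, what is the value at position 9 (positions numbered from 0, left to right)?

0

010100100010000101101
010111110111001100001
010011100010110010011
011101010110001111100
101001010001010111010
101111011011010010010
position 9 holds 0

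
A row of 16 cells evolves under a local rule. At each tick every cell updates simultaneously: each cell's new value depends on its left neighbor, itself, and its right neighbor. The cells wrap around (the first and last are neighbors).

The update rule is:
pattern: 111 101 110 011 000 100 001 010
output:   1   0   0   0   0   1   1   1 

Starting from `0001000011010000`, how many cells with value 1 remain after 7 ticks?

6

tick 1: 0011100100011000
tick 2: 0101011110100100
tick 3: 1101001100111110
tick 4: 0001110011011100
tick 5: 0010101100001010
tick 6: 0110100010011011
tick 7: 0000110111100000
count of 1: 6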